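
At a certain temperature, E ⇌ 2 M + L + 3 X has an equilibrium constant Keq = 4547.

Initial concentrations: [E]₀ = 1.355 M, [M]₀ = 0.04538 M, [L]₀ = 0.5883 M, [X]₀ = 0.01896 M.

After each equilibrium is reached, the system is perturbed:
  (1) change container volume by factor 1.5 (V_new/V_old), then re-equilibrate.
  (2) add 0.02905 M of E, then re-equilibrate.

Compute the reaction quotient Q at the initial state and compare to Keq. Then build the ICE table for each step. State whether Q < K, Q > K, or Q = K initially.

Q₀ = 6.0940e-09 vs Keq = 4547 ⇒ Q<K, forward
Step 1:
                    E           M           L           X
  init          1.355     0.04538      0.5883     0.01896
  Δ            -1.228       2.456       1.228       3.684
  eq           0.1269       2.502       1.816       3.703
  solve Keq expr → x = 1.228; check Q = 4547
Then change container volume by factor 1.5 (V_new/V_old).
Step 2:
                    E           M           L           X
  init        0.08463       1.668       1.211       2.469
  Δ          -0.06724      0.1345     0.06724      0.2017
  eq          0.01739       1.802       1.278        2.67
  solve Keq expr → x = 0.06724; check Q = 4547
Then add 0.02905 M of E.
Step 3:
                    E           M           L           X
  init        0.04644       1.802       1.278        2.67
  Δ          -0.02597     0.05194     0.02597      0.0779
  eq          0.02047       1.854       1.304       2.748
  solve Keq expr → x = 0.02597; check Q = 4547

Q₀ = 6.0940e-09; Q < K (proceeds forward)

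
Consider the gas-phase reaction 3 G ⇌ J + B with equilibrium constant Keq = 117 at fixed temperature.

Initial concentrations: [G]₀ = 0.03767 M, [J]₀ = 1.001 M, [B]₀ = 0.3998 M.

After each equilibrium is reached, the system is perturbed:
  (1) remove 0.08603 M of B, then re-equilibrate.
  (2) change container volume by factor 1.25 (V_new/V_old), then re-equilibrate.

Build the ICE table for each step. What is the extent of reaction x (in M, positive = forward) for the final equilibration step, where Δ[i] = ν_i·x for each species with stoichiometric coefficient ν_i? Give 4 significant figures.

x = -0.002547 M

Q₀ = 7487 vs Keq = 117 ⇒ Q>K, reverse
Step 1:
                    G           J           B
  I           0.03767       1.001      0.3998
  C            0.1066    -0.03555    -0.03555
  E            0.1443      0.9655      0.3643
  solve Keq expr → x = -0.03555; check Q = 117
Then remove 0.08603 M of B.
Step 2:
                    G           J           B
  I            0.1443      0.9655      0.2782
  C          -0.01161     0.00387     0.00387
  E            0.1327      0.9693      0.2821
  solve Keq expr → x = 0.00387; check Q = 117
Then change container volume by factor 1.25 (V_new/V_old).
Step 3:
                    G           J           B
  I            0.1062      0.7755      0.2257
  C          0.007641   -0.002547   -0.002547
  E            0.1138      0.7729      0.2231
  solve Keq expr → x = -0.002547; check Q = 117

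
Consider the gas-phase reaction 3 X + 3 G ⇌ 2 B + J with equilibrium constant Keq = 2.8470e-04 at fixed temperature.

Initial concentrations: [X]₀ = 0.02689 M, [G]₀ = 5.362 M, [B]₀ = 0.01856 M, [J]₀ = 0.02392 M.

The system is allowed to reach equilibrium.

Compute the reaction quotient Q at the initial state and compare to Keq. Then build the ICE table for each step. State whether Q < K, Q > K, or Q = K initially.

Q₀ = 0.002749 vs Keq = 2.8470e-04 ⇒ Q>K, reverse
Step 1:
                   X          G          B          J
  init       0.02689      5.362    0.01856    0.02392
  Δ          0.01128    0.01128  -0.007521  -0.003761
  eq         0.03817      5.373    0.01104    0.02016
  solve Keq expr → x = -0.003761; check Q = 2.8470e-04

Q₀ = 0.002749; Q > K (proceeds reverse)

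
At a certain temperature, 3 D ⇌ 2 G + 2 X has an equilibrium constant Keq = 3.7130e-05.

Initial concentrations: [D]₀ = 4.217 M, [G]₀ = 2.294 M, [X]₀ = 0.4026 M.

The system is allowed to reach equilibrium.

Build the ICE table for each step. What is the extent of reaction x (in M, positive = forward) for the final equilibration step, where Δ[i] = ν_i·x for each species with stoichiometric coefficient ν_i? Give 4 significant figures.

Q₀ = 0.01137 vs Keq = 3.7130e-05 ⇒ Q>K, reverse
Step 1:
                   D          G          X
  I            4.217      2.294     0.4026
  C           0.5544    -0.3696    -0.3696
  E            4.771      1.924      0.033
  solve Keq expr → x = -0.1848; check Q = 3.7130e-05

x = -0.1848 M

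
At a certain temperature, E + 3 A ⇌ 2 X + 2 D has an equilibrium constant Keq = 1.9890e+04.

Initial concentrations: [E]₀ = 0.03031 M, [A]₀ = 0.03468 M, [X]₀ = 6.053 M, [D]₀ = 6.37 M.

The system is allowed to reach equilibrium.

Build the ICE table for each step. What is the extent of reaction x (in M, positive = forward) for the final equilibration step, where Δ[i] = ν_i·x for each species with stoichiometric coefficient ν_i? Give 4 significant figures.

x = -0.1986 M

Q₀ = 1.1760e+09 vs Keq = 1.9890e+04 ⇒ Q>K, reverse
Step 1:
                    E           A           X           D
  I           0.03031     0.03468       6.053        6.37
  C            0.1986      0.5958     -0.3972     -0.3972
  E            0.2289      0.6305       5.656       5.973
  solve Keq expr → x = -0.1986; check Q = 1.9890e+04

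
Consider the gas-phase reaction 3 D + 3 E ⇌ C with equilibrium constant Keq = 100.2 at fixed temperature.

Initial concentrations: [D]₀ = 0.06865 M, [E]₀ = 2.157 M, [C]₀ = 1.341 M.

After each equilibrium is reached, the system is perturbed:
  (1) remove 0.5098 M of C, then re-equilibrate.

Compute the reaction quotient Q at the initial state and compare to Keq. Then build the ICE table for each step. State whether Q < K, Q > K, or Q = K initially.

Q₀ = 413; Q > K (proceeds reverse)

Q₀ = 413 vs Keq = 100.2 ⇒ Q>K, reverse
Step 1:
                    D           E           C
  init        0.06865       2.157       1.341
  Δ           0.03911     0.03911    -0.01304
  eq           0.1078       2.196       1.328
  solve Keq expr → x = -0.01304; check Q = 100.2
Then remove 0.5098 M of C.
Step 2:
                    D           E           C
  init         0.1078       2.196      0.8182
  Δ          -0.01523    -0.01523    0.005078
  eq          0.09252       2.181      0.8232
  solve Keq expr → x = 0.005078; check Q = 100.2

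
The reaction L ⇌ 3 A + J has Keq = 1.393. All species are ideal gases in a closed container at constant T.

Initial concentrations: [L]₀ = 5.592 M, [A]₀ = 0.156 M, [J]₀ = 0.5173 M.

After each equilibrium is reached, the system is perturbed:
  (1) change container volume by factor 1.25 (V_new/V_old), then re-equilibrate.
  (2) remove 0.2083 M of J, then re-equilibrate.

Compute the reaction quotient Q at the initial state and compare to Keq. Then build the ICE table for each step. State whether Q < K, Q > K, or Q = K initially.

Q₀ = 3.5120e-04 vs Keq = 1.393 ⇒ Q<K, forward
Step 1:
                    L           A           J
  Initial       5.592       0.156      0.5173
  Change      -0.5684       1.705      0.5684
  Equil         5.024       1.861       1.086
  solve Keq expr → x = 0.5684; check Q = 1.393
Then change container volume by factor 1.25 (V_new/V_old).
Step 2:
                    L           A           J
  Initial       4.019       1.489      0.8685
  Change     -0.09756      0.2927     0.09756
  Equil         3.921       1.782      0.9661
  solve Keq expr → x = 0.09756; check Q = 1.393
Then remove 0.2083 M of J.
Step 3:
                    L           A           J
  Initial       3.921       1.782      0.7578
  Change      -0.0377      0.1131      0.0377
  Equil         3.884       1.895      0.7955
  solve Keq expr → x = 0.0377; check Q = 1.393

Q₀ = 3.5120e-04; Q < K (proceeds forward)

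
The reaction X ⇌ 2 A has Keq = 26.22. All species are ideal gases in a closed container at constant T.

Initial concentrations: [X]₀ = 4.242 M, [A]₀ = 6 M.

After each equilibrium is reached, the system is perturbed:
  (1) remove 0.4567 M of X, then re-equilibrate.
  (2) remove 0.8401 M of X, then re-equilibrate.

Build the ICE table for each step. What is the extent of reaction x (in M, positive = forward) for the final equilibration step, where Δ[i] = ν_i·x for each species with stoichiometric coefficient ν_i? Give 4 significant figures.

x = -0.3803 M

Q₀ = 8.487 vs Keq = 26.22 ⇒ Q<K, forward
Step 1:
                  X         A
  init        4.242         6
  Δ          -1.352     2.705
  eq           2.89     8.705
  solve Keq expr → x = 1.352; check Q = 26.22
Then remove 0.4567 M of X.
Step 2:
                  X         A
  init        2.433     8.705
  Δ          0.1988   -0.3975
  eq          2.632     8.307
  solve Keq expr → x = -0.1988; check Q = 26.22
Then remove 0.8401 M of X.
Step 3:
                  X         A
  init        1.792     8.307
  Δ          0.3803   -0.7605
  eq          2.172     7.546
  solve Keq expr → x = -0.3803; check Q = 26.22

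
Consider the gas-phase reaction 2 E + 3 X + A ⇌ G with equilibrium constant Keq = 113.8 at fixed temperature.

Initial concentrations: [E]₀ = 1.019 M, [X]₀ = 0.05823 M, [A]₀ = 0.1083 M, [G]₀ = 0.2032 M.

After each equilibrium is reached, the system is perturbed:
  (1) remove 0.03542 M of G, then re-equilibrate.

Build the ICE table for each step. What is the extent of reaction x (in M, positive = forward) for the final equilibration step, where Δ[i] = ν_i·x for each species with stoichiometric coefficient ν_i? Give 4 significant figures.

Q₀ = 9152 vs Keq = 113.8 ⇒ Q>K, reverse
Step 1:
                   E          X          A          G
  I            1.019    0.05823     0.1083     0.2032
  C          0.09069      0.136    0.04535   -0.04535
  E             1.11     0.1943     0.1536     0.1579
  solve Keq expr → x = -0.04535; check Q = 113.8
Then remove 0.03542 M of G.
Step 2:
                   E          X          A          G
  I             1.11     0.1943     0.1536     0.1224
  C        -0.007698   -0.01155  -0.003849   0.003849
  E            1.102     0.1827     0.1498     0.1263
  solve Keq expr → x = 0.003849; check Q = 113.8

x = 0.003849 M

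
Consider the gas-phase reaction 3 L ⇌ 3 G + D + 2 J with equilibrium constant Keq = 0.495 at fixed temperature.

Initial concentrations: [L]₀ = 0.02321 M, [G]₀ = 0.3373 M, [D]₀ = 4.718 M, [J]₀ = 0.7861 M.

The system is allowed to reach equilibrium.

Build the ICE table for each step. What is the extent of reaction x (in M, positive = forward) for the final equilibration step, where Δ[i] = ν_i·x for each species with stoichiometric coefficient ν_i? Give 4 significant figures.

Q₀ = 8948 vs Keq = 0.495 ⇒ Q>K, reverse
Step 1:
                    L           G           D           J
  init        0.02321      0.3373       4.718      0.7861
  Δ            0.1981     -0.1981    -0.06604     -0.1321
  eq           0.2213      0.1392       4.652       0.654
  solve Keq expr → x = -0.06604; check Q = 0.495

x = -0.06604 M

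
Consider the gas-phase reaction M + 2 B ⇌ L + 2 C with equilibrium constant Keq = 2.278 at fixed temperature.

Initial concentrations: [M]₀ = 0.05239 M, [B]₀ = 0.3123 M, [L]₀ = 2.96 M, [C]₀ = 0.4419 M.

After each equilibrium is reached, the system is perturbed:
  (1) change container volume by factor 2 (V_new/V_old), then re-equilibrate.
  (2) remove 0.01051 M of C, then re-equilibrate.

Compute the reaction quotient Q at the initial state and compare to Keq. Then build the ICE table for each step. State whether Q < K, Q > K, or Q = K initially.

Q₀ = 113.1 vs Keq = 2.278 ⇒ Q>K, reverse
Step 1:
                   M          B          L          C
  Initial    0.05239     0.3123       2.96     0.4419
  Change       0.119     0.2379     -0.119    -0.2379
  Equil       0.1714     0.5502      2.841      0.204
  solve Keq expr → x = -0.119; check Q = 2.278
Then change container volume by factor 2 (V_new/V_old).
Step 2:
                   M          B          L          C
  Initial    0.08568     0.2751      1.421      0.102
  Change           0          0          0          0
  Equil      0.08568     0.2751      1.421      0.102
  solve Keq expr → x = 0; check Q = 2.278
Then remove 0.01051 M of C.
Step 3:
                   M          B          L          C
  Initial    0.08568     0.2751      1.421    0.09147
  Change   -0.003125  -0.006251   0.003125   0.006251
  Equil      0.08255     0.2689      1.424    0.09772
  solve Keq expr → x = 0.003125; check Q = 2.278

Q₀ = 113.1; Q > K (proceeds reverse)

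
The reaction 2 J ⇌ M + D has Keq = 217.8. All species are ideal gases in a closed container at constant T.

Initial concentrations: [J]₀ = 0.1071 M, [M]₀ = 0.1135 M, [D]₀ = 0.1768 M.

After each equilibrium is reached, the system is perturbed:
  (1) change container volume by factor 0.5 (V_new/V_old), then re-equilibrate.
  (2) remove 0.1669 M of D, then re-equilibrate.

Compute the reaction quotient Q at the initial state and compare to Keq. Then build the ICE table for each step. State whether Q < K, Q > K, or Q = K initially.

Q₀ = 1.749 vs Keq = 217.8 ⇒ Q<K, forward
Step 1:
                  J         M         D
  I          0.1071    0.1135    0.1768
  C        -0.09425   0.04712   0.04712
  E         0.01285    0.1606    0.2239
  solve Keq expr → x = 0.04712; check Q = 217.8
Then change container volume by factor 0.5 (V_new/V_old).
Step 2:
                  J         M         D
  I          0.0257    0.3212    0.4478
  C               0         0         0
  E          0.0257    0.3212    0.4478
  solve Keq expr → x = 0; check Q = 217.8
Then remove 0.1669 M of D.
Step 3:
                  J         M         D
  I          0.0257    0.3212    0.2809
  C       -0.005169  0.002585  0.002585
  E         0.02053    0.3238    0.2835
  solve Keq expr → x = 0.002585; check Q = 217.8

Q₀ = 1.749; Q < K (proceeds forward)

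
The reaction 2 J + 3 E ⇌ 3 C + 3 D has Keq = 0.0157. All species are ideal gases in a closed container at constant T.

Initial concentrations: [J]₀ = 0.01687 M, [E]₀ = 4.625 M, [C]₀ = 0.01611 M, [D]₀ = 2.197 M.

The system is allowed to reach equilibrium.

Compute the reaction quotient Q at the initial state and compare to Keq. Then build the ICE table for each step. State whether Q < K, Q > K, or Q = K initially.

Q₀ = 0.001575 vs Keq = 0.0157 ⇒ Q<K, forward
Step 1:
                    J           E           C           D
  Initial     0.01687       4.625     0.01611       2.197
  Change    -0.006193    -0.00929     0.00929     0.00929
  Equil       0.01068       4.616      0.0254       2.206
  solve Keq expr → x = 0.003097; check Q = 0.0157

Q₀ = 0.001575; Q < K (proceeds forward)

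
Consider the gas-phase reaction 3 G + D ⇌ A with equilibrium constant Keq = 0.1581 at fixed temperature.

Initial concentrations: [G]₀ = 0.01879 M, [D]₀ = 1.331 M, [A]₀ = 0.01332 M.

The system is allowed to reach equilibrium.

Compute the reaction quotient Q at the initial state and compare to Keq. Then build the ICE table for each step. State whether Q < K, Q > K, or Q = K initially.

Q₀ = 1509 vs Keq = 0.1581 ⇒ Q>K, reverse
Step 1:
                  G         D         A
  I         0.01879     1.331   0.01332
  C         0.03983   0.01328  -0.01328
  E         0.05862     1.344 4.2815e-05
  solve Keq expr → x = -0.01328; check Q = 0.1581

Q₀ = 1509; Q > K (proceeds reverse)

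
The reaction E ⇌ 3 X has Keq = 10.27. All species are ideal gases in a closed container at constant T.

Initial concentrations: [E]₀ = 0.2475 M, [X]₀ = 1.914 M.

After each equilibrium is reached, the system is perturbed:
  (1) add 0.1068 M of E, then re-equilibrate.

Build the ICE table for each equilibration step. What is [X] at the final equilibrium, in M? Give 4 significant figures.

[X]_eq = 1.654 M

Q₀ = 28.33 vs Keq = 10.27 ⇒ Q>K, reverse
Step 1:
                   E          X
  Initial     0.2475      1.914
  Change      0.1193     -0.358
  Equil       0.3668      1.556
  solve Keq expr → x = -0.1193; check Q = 10.27
Then add 0.1068 M of E.
Step 2:
                   E          X
  Initial     0.4736      1.556
  Change    -0.03277    0.09832
  Equil       0.4409      1.654
  solve Keq expr → x = 0.03277; check Q = 10.27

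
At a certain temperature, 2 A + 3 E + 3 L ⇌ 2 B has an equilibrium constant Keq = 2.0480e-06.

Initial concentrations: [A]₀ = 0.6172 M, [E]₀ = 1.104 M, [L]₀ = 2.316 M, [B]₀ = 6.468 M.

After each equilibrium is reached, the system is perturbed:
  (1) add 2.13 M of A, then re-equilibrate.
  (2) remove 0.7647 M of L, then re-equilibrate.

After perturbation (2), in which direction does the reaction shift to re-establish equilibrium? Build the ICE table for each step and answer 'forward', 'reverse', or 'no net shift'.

Direction: reverse

Q₀ = 6.57 vs Keq = 2.0480e-06 ⇒ Q>K, reverse
Step 1:
                   A          E          L          B
  I           0.6172      1.104      2.316      6.468
  C            3.839      5.758      5.758     -3.839
  E            4.456      6.862      8.074      2.629
  solve Keq expr → x = -1.919; check Q = 2.0480e-06
Then add 2.13 M of A.
Step 2:
                   A          E          L          B
  I            6.586      6.862      8.074      2.629
  C          -0.3421    -0.5131    -0.5131     0.3421
  E            6.244      6.349      7.561      2.972
  solve Keq expr → x = 0.171; check Q = 2.0480e-06
Then remove 0.7647 M of L.
Step 3:
                   A          E          L          B
  I            6.244      6.349      6.796      2.972
  C           0.1358     0.2037     0.2037    -0.1358
  E            6.379      6.552          7      2.836
  solve Keq expr → x = -0.06789; check Q = 2.0480e-06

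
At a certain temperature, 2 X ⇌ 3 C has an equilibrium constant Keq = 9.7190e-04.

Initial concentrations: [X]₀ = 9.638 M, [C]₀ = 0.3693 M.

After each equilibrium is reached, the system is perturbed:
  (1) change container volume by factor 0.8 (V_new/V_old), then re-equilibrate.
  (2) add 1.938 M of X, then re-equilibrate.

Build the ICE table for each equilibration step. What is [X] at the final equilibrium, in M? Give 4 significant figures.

[X]_eq = 13.91 M

Q₀ = 5.4221e-04 vs Keq = 9.7190e-04 ⇒ Q<K, forward
Step 1:
                    X           C
  Initial       9.638      0.3693
  Change      -0.0518      0.0777
  Equil         9.586       0.447
  solve Keq expr → x = 0.0259; check Q = 9.7190e-04
Then change container volume by factor 0.8 (V_new/V_old).
Step 2:
                    X           C
  Initial       11.98      0.5587
  Change       0.0262     -0.0393
  Equil         12.01      0.5195
  solve Keq expr → x = -0.0131; check Q = 9.7190e-04
Then add 1.938 M of X.
Step 3:
                    X           C
  Initial       13.95      0.5195
  Change     -0.03567      0.0535
  Equil         13.91       0.573
  solve Keq expr → x = 0.01783; check Q = 9.7190e-04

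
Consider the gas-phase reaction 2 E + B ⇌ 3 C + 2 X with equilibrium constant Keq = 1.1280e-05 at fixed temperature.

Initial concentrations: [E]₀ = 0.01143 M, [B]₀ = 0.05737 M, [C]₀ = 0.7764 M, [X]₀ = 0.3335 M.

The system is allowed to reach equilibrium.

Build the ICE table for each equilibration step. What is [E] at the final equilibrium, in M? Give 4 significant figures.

[E]_eq = 0.3413 M

Q₀ = 6945 vs Keq = 1.1280e-05 ⇒ Q>K, reverse
Step 1:
                   E          B          C          X
  init       0.01143    0.05737     0.7764     0.3335
  Δ           0.3299     0.1649    -0.4948    -0.3299
  eq          0.3413     0.2223     0.2816   0.003617
  solve Keq expr → x = -0.1649; check Q = 1.1280e-05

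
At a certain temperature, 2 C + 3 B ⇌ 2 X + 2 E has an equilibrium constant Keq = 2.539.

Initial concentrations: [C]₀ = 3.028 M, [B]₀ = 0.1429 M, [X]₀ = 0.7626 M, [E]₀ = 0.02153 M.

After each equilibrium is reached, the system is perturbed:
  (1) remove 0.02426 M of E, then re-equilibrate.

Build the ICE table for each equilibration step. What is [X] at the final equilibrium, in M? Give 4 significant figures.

[X]_eq = 0.8258 M

Q₀ = 0.01008 vs Keq = 2.539 ⇒ Q<K, forward
Step 1:
                    C           B           X           E
  init          3.028      0.1429      0.7626     0.02153
  Δ          -0.05721    -0.08582     0.05721     0.05721
  eq            2.971     0.05708      0.8198     0.07874
  solve Keq expr → x = 0.02861; check Q = 2.539
Then remove 0.02426 M of E.
Step 2:
                    C           B           X           E
  init          2.971     0.05708      0.8198     0.05448
  Δ         -0.005956   -0.008934    0.005956    0.005956
  eq            2.965     0.04815      0.8258     0.06044
  solve Keq expr → x = 0.002978; check Q = 2.539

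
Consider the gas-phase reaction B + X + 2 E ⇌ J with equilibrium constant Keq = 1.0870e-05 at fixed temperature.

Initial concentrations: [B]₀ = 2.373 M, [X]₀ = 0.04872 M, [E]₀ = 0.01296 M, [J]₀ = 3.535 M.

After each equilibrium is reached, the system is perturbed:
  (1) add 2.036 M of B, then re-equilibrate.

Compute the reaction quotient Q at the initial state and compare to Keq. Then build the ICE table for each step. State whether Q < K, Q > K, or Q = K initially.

Q₀ = 1.8204e+05; Q > K (proceeds reverse)

Q₀ = 1.8204e+05 vs Keq = 1.0870e-05 ⇒ Q>K, reverse
Step 1:
                  B         X         E         J
  init        2.373   0.04872   0.01296     3.535
  Δ           3.524     3.524     7.047    -3.524
  eq          5.897     3.572      7.06   0.01141
  solve Keq expr → x = -3.524; check Q = 1.0870e-05
Then add 2.036 M of B.
Step 2:
                  B         X         E         J
  init        7.933     3.572      7.06   0.01141
  Δ       -0.003883 -0.003883 -0.007766  0.003883
  eq          7.929     3.568     7.052    0.0153
  solve Keq expr → x = 0.003883; check Q = 1.0870e-05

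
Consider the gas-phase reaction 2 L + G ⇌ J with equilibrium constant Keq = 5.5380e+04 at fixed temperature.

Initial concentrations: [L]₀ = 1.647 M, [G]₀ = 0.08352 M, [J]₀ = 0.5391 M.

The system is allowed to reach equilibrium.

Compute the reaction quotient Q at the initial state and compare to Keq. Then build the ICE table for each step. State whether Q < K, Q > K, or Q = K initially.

Q₀ = 2.38 vs Keq = 5.5380e+04 ⇒ Q<K, forward
Step 1:
                   L          G          J
  Initial      1.647    0.08352     0.5391
  Change      -0.167   -0.08351    0.08351
  Equil         1.48 5.1329e-06     0.6226
  solve Keq expr → x = 0.08351; check Q = 5.5380e+04

Q₀ = 2.38; Q < K (proceeds forward)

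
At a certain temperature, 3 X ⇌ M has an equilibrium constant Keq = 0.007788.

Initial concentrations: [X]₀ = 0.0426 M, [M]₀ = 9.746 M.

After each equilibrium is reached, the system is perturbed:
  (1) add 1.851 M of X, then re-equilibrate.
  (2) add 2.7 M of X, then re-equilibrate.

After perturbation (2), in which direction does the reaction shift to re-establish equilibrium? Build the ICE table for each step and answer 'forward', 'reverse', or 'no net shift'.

Q₀ = 1.2607e+05 vs Keq = 0.007788 ⇒ Q>K, reverse
Step 1:
                    X           M
  I            0.0426       9.746
  C             9.423      -3.141
  E             9.466       6.605
  solve Keq expr → x = -3.141; check Q = 0.007788
Then add 1.851 M of X.
Step 2:
                    X           M
  I             11.32       6.605
  C            -1.602      0.5341
  E             9.714       7.139
  solve Keq expr → x = 0.5341; check Q = 0.007788
Then add 2.7 M of X.
Step 3:
                    X           M
  I             12.41       7.139
  C            -2.356      0.7854
  E             10.06       7.925
  solve Keq expr → x = 0.7854; check Q = 0.007788

Direction: forward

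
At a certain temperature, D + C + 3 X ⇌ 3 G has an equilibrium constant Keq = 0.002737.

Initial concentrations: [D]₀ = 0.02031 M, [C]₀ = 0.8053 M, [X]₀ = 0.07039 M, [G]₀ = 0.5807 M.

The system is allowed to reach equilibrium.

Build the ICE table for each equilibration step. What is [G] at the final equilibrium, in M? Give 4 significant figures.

Q₀ = 3.4329e+04 vs Keq = 0.002737 ⇒ Q>K, reverse
Step 1:
                  D         C         X         G
  init      0.02031    0.8053   0.07039    0.5807
  Δ          0.1773    0.1773    0.5319   -0.5319
  eq         0.1976    0.9826    0.6023   0.04879
  solve Keq expr → x = -0.1773; check Q = 0.002737

[G]_eq = 0.04879 M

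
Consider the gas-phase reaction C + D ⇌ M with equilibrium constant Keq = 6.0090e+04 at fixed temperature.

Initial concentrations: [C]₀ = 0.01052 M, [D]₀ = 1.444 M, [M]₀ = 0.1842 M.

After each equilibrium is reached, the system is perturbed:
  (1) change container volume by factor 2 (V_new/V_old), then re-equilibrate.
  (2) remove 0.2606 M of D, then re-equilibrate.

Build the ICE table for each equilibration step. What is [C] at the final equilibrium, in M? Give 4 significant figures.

[C]_eq = 3.5519e-06 M

Q₀ = 12.13 vs Keq = 6.0090e+04 ⇒ Q<K, forward
Step 1:
                  C         D         M
  init      0.01052     1.444    0.1842
  Δ        -0.01052  -0.01052   0.01052
  eq      2.2605e-06     1.433    0.1947
  solve Keq expr → x = 0.01052; check Q = 6.0090e+04
Then change container volume by factor 2 (V_new/V_old).
Step 2:
                  C         D         M
  init    1.1303e-06    0.7167   0.09736
  Δ       1.1302e-06 1.1302e-06 -1.1302e-06
  eq      2.2605e-06    0.7167   0.09736
  solve Keq expr → x = -1.1302e-06; check Q = 6.0090e+04
Then remove 0.2606 M of D.
Step 3:
                  C         D         M
  init    2.2605e-06    0.4561   0.09736
  Δ       1.2914e-06 1.2914e-06 -1.2914e-06
  eq      3.5519e-06    0.4561   0.09736
  solve Keq expr → x = -1.2914e-06; check Q = 6.0090e+04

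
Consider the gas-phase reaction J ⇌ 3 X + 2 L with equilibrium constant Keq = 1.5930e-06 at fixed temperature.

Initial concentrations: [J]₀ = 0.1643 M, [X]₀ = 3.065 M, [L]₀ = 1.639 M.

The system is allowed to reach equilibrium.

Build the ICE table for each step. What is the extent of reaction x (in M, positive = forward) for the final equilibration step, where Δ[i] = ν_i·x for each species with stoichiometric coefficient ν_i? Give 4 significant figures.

x = -0.8182 M

Q₀ = 470.8 vs Keq = 1.5930e-06 ⇒ Q>K, reverse
Step 1:
                    J           X           L
  init         0.1643       3.065       1.639
  Δ            0.8182      -2.455      -1.636
  eq           0.9825      0.6104    0.002623
  solve Keq expr → x = -0.8182; check Q = 1.5930e-06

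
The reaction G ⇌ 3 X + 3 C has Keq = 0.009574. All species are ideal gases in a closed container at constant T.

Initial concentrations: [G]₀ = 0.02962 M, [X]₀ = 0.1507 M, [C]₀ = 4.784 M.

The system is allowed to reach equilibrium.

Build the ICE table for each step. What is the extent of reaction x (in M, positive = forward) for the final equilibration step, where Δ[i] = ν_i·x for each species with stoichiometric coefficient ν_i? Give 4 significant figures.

x = -0.04386 M

Q₀ = 12.65 vs Keq = 0.009574 ⇒ Q>K, reverse
Step 1:
                   G          X          C
  I          0.02962     0.1507      4.784
  C          0.04386    -0.1316    -0.1316
  E          0.07348    0.01912      4.652
  solve Keq expr → x = -0.04386; check Q = 0.009574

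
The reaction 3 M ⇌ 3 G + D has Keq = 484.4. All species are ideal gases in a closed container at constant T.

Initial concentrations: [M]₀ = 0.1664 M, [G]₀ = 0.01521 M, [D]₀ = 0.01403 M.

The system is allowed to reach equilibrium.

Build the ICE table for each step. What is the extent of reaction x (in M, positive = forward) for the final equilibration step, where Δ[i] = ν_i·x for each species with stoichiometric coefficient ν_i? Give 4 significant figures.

Q₀ = 1.0715e-05 vs Keq = 484.4 ⇒ Q<K, forward
Step 1:
                    M           G           D
  Initial      0.1664     0.01521     0.01403
  Change      -0.1575      0.1575      0.0525
  Equil       0.00891      0.1727     0.06653
  solve Keq expr → x = 0.0525; check Q = 484.4

x = 0.0525 M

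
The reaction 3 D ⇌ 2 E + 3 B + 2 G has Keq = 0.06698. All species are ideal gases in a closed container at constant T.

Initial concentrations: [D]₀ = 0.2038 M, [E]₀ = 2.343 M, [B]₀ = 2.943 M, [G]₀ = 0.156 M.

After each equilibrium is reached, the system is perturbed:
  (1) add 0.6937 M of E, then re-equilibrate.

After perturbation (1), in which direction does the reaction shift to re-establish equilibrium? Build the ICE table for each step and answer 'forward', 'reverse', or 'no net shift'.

Direction: reverse

Q₀ = 402.3 vs Keq = 0.06698 ⇒ Q>K, reverse
Step 1:
                    D           E           B           G
  init         0.2038       2.343       2.943       0.156
  Δ             0.223     -0.1487      -0.223     -0.1487
  eq           0.4268       2.194        2.72    0.007331
  solve Keq expr → x = -0.07433; check Q = 0.06698
Then add 0.6937 M of E.
Step 2:
                    D           E           B           G
  init         0.4268       2.888        2.72    0.007331
  Δ           0.00255     -0.0017    -0.00255     -0.0017
  eq           0.4294       2.886       2.717    0.005631
  solve Keq expr → x = -8.4984e-04; check Q = 0.06698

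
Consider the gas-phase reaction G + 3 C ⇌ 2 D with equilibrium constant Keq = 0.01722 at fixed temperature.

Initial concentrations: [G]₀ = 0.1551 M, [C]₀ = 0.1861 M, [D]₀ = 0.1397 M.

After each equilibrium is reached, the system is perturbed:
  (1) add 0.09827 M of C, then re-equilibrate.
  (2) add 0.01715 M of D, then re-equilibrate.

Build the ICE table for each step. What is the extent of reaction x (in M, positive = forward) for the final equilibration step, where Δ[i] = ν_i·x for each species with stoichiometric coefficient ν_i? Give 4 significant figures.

Q₀ = 19.52 vs Keq = 0.01722 ⇒ Q>K, reverse
Step 1:
                   G          C          D
  init        0.1551     0.1861     0.1397
  Δ          0.06283     0.1885    -0.1257
  eq          0.2179     0.3746    0.01404
  solve Keq expr → x = -0.06283; check Q = 0.01722
Then add 0.09827 M of C.
Step 2:
                   G          C          D
  init        0.2179     0.4729    0.01404
  Δ         -0.00263  -0.007891   0.005261
  eq          0.2153      0.465     0.0193
  solve Keq expr → x = 0.00263; check Q = 0.01722
Then add 0.01715 M of D.
Step 3:
                   G          C          D
  init        0.2153      0.465    0.03645
  Δ         0.007667      0.023   -0.01533
  eq           0.223      0.488    0.02112
  solve Keq expr → x = -0.007667; check Q = 0.01722

x = -0.007667 M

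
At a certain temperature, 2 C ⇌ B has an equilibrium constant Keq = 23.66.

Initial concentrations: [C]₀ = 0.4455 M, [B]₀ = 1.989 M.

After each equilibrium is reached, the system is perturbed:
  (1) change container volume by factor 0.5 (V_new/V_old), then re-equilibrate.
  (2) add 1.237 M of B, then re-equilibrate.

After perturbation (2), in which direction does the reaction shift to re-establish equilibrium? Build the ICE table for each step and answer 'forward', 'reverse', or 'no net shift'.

Q₀ = 10.02 vs Keq = 23.66 ⇒ Q<K, forward
Step 1:
                  C         B
  init       0.4455     1.989
  Δ         -0.1501   0.07507
  eq         0.2954     2.064
  solve Keq expr → x = 0.07507; check Q = 23.66
Then change container volume by factor 0.5 (V_new/V_old).
Step 2:
                  C         B
  init       0.5907     4.128
  Δ         -0.1688   0.08439
  eq          0.422     4.213
  solve Keq expr → x = 0.08439; check Q = 23.66
Then add 1.237 M of B.
Step 3:
                  C         B
  init        0.422      5.45
  Δ         0.05672  -0.02836
  eq         0.4787     5.421
  solve Keq expr → x = -0.02836; check Q = 23.66

Direction: reverse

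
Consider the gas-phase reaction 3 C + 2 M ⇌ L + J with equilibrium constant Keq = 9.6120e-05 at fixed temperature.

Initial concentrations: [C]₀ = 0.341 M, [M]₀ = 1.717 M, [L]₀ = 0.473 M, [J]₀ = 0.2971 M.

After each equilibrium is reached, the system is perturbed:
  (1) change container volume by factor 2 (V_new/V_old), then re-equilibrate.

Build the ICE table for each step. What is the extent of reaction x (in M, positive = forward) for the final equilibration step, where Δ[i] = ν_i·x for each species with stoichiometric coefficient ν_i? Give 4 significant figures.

Q₀ = 1.202 vs Keq = 9.6120e-05 ⇒ Q>K, reverse
Step 1:
                   C          M          L          J
  init         0.341      1.717      0.473     0.2971
  Δ           0.8761     0.5841     -0.292     -0.292
  eq           1.217      2.301      0.181    0.00507
  solve Keq expr → x = -0.292; check Q = 9.6120e-05
Then change container volume by factor 2 (V_new/V_old).
Step 2:
                   C          M          L          J
  init        0.6085      1.151    0.09049   0.002535
  Δ         0.006591   0.004394  -0.002197  -0.002197
  eq          0.6151      1.155    0.08829 3.3801e-04
  solve Keq expr → x = -0.002197; check Q = 9.6120e-05

x = -0.002197 M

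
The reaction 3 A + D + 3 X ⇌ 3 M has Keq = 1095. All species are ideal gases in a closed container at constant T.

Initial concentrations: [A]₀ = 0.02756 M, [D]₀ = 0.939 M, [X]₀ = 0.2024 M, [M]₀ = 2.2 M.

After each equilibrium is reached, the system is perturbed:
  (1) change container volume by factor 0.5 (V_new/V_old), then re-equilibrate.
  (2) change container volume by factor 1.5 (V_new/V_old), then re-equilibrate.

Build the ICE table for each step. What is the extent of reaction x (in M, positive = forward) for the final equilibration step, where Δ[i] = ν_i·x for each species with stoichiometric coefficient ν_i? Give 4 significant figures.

Q₀ = 6.5333e+07 vs Keq = 1095 ⇒ Q>K, reverse
Step 1:
                    A           D           X           M
  Initial     0.02756       0.939      0.2024         2.2
  Change       0.3181       0.106      0.3181     -0.3181
  Equil        0.3457       1.045      0.5205       1.882
  solve Keq expr → x = -0.106; check Q = 1095
Then change container volume by factor 0.5 (V_new/V_old).
Step 2:
                    A           D           X           M
  Initial      0.6913        2.09       1.041       3.764
  Change      -0.2812    -0.09372     -0.2812      0.2812
  Equil        0.4102       1.996      0.7599       4.045
  solve Keq expr → x = 0.09372; check Q = 1095
Then change container volume by factor 1.5 (V_new/V_old).
Step 3:
                    A           D           X           M
  Initial      0.2734       1.331      0.5066       2.697
  Change       0.1006     0.03353      0.1006     -0.1006
  Equil         0.374       1.364      0.6071       2.596
  solve Keq expr → x = -0.03353; check Q = 1095

x = -0.03353 M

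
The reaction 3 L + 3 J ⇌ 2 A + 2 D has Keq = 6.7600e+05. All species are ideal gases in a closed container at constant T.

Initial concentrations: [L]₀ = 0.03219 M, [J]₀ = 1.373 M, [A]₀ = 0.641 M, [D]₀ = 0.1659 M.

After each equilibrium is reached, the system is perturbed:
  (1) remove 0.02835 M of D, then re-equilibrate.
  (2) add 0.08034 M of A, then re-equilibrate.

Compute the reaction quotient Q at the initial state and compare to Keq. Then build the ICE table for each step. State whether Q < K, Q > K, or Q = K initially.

Q₀ = 131; Q < K (proceeds forward)

Q₀ = 131 vs Keq = 6.7600e+05 ⇒ Q<K, forward
Step 1:
                  L         J         A         D
  Initial   0.03219     1.373     0.641    0.1659
  Change   -0.03009  -0.03009   0.02006   0.02006
  Equil    0.002098     1.343    0.6611     0.186
  solve Keq expr → x = 0.01003; check Q = 6.7600e+05
Then remove 0.02835 M of D.
Step 2:
                  L         J         A         D
  Initial  0.002098     1.343    0.6611    0.1576
  Change  -2.1729e-04 -2.1729e-04 1.4486e-04 1.4486e-04
  Equil     0.00188     1.343    0.6612    0.1578
  solve Keq expr → x = 7.2430e-05; check Q = 6.7600e+05
Then add 0.08034 M of A.
Step 3:
                  L         J         A         D
  Initial   0.00188     1.343    0.7415    0.1578
  Change  1.4814e-04 1.4814e-04 -9.8761e-05 -9.8761e-05
  Equil    0.002029     1.343    0.7414    0.1577
  solve Keq expr → x = -4.9380e-05; check Q = 6.7600e+05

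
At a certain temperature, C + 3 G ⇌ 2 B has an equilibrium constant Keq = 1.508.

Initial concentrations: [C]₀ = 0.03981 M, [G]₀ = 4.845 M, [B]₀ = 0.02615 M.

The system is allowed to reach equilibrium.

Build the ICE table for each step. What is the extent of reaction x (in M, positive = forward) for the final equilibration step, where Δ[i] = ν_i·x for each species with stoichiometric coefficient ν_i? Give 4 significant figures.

x = 0.03974 M

Q₀ = 1.5103e-04 vs Keq = 1.508 ⇒ Q<K, forward
Step 1:
                  C         G         B
  Initial   0.03981     4.845   0.02615
  Change   -0.03974   -0.1192   0.07948
  Equil   7.0105e-05     4.726    0.1056
  solve Keq expr → x = 0.03974; check Q = 1.508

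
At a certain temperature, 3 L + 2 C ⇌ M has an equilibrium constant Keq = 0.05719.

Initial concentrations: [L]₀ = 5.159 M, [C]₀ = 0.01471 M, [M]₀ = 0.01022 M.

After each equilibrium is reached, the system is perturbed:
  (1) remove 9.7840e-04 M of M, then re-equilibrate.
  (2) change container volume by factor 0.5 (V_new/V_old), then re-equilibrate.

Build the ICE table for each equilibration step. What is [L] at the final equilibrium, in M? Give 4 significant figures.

Q₀ = 0.344 vs Keq = 0.05719 ⇒ Q>K, reverse
Step 1:
                   L          C          M
  I            5.159    0.01471    0.01022
  C          0.01564    0.01043  -0.005213
  E            5.175    0.02514   0.005007
  solve Keq expr → x = -0.005213; check Q = 0.05719
Then remove 9.7840e-04 M of M.
Step 2:
                   L          C          M
  I            5.175    0.02514   0.004028
  C        -0.001642  -0.001095 5.4740e-04
  E            5.173    0.02404   0.004576
  solve Keq expr → x = 5.4740e-04; check Q = 0.05719
Then change container volume by factor 0.5 (V_new/V_old).
Step 3:
                   L          C          M
  I            10.35    0.04808   0.009152
  C         -0.04305    -0.0287    0.01435
  E             10.3    0.01938     0.0235
  solve Keq expr → x = 0.01435; check Q = 0.05719

[L]_eq = 10.3 M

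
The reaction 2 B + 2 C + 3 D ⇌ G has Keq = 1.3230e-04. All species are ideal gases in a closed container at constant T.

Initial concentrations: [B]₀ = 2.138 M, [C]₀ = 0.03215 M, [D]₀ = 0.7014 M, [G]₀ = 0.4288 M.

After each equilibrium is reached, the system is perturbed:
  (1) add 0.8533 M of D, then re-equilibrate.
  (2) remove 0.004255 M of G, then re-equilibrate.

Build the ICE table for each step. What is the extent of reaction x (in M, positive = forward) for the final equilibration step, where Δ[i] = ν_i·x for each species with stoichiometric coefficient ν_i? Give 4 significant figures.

Q₀ = 263 vs Keq = 1.3230e-04 ⇒ Q>K, reverse
Step 1:
                  B         C         D         G
  I           2.138   0.03215    0.7014    0.4288
  C          0.8439    0.8439     1.266   -0.4219
  E           2.982     0.876     1.967  0.006872
  solve Keq expr → x = -0.4219; check Q = 1.3230e-04
Then add 0.8533 M of D.
Step 2:
                  B         C         D         G
  I           2.982     0.876      2.82  0.006872
  C        -0.02275  -0.02275  -0.03412   0.01137
  E           2.959    0.8533     2.786   0.01825
  solve Keq expr → x = 0.01137; check Q = 1.3230e-04
Then remove 0.004255 M of G.
Step 3:
                  B         C         D         G
  I           2.959    0.8533     2.786   0.01399
  C       -0.007293 -0.007293  -0.01094  0.003647
  E           2.952     0.846     2.775   0.01764
  solve Keq expr → x = 0.003647; check Q = 1.3230e-04

x = 0.003647 M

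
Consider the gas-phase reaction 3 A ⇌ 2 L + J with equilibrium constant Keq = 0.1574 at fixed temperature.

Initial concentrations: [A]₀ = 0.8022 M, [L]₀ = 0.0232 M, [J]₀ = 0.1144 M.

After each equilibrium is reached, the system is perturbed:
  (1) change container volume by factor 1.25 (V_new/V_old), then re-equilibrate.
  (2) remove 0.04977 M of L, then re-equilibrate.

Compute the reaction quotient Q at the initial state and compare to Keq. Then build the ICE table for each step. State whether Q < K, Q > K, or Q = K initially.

Q₀ = 1.1928e-04; Q < K (proceeds forward)

Q₀ = 1.1928e-04 vs Keq = 0.1574 ⇒ Q<K, forward
Step 1:
                  A         L         J
  Initial    0.8022    0.0232    0.1144
  Change    -0.3467    0.2311    0.1156
  Equil      0.4555    0.2543      0.23
  solve Keq expr → x = 0.1156; check Q = 0.1574
Then change container volume by factor 1.25 (V_new/V_old).
Step 2:
                  A         L         J
  Initial    0.3644    0.2035     0.184
  Change          0         0         0
  Equil      0.3644    0.2035     0.184
  solve Keq expr → x = 0; check Q = 0.1574
Then remove 0.04977 M of L.
Step 3:
                  A         L         J
  Initial    0.3644    0.1537     0.184
  Change   -0.03031   0.02021    0.0101
  Equil      0.3341    0.1739    0.1941
  solve Keq expr → x = 0.0101; check Q = 0.1574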